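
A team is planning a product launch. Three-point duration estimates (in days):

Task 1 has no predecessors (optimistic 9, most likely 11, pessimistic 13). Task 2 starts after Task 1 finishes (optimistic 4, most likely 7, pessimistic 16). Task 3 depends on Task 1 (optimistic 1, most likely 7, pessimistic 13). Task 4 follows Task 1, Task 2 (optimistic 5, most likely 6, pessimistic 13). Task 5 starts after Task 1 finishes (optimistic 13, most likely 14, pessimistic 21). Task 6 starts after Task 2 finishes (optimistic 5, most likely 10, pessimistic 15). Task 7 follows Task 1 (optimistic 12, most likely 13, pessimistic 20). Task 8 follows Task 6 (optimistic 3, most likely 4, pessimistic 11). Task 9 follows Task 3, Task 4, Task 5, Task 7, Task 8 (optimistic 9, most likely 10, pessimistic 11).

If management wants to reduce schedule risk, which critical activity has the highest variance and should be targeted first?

Task 2

te_Task 1 = (9 + 4·11 + 13)/6 = 66/6 = 11; σ²_Task 1 = ((13−9)/6)² = 0.444
te_Task 2 = (4 + 4·7 + 16)/6 = 48/6 = 8; σ²_Task 2 = ((16−4)/6)² = 4.000
te_Task 3 = (1 + 4·7 + 13)/6 = 42/6 = 7; σ²_Task 3 = ((13−1)/6)² = 4.000
te_Task 4 = (5 + 4·6 + 13)/6 = 42/6 = 7; σ²_Task 4 = ((13−5)/6)² = 1.778
te_Task 5 = (13 + 4·14 + 21)/6 = 90/6 = 15; σ²_Task 5 = ((21−13)/6)² = 1.778
te_Task 6 = (5 + 4·10 + 15)/6 = 60/6 = 10; σ²_Task 6 = ((15−5)/6)² = 2.778
te_Task 7 = (12 + 4·13 + 20)/6 = 84/6 = 14; σ²_Task 7 = ((20−12)/6)² = 1.778
te_Task 8 = (3 + 4·4 + 11)/6 = 30/6 = 5; σ²_Task 8 = ((11−3)/6)² = 1.778
te_Task 9 = (9 + 4·10 + 11)/6 = 60/6 = 10; σ²_Task 9 = ((11−9)/6)² = 0.111

Forward pass:
ES_Task 1 = 0; EF_Task 1 = 11
ES_Task 2 = 11; EF_Task 2 = 11+8 = 19
ES_Task 3 = 11; EF_Task 3 = 11+7 = 18
ES_Task 4 = max(EF_Task 1=11, EF_Task 2=19) = 19; EF_Task 4 = 19+7 = 26
ES_Task 5 = 11; EF_Task 5 = 11+15 = 26
ES_Task 6 = 19; EF_Task 6 = 19+10 = 29
ES_Task 7 = 11; EF_Task 7 = 11+14 = 25
ES_Task 8 = 29; EF_Task 8 = 29+5 = 34
ES_Task 9 = max(EF_Task 3=18, EF_Task 4=26, EF_Task 5=26, EF_Task 7=25, EF_Task 8=34) = 34; EF_Task 9 = 34+10 = 44
Expected project duration μ = 44 days. Critical path: Task 1 → Task 2 → Task 6 → Task 8 → Task 9.

Variances on critical path: σ²_Task 1=0.444, σ²_Task 2=4.000, σ²_Task 6=2.778, σ²_Task 8=1.778, σ²_Task 9=0.111.
Largest is σ²_Task 2 = 4.000.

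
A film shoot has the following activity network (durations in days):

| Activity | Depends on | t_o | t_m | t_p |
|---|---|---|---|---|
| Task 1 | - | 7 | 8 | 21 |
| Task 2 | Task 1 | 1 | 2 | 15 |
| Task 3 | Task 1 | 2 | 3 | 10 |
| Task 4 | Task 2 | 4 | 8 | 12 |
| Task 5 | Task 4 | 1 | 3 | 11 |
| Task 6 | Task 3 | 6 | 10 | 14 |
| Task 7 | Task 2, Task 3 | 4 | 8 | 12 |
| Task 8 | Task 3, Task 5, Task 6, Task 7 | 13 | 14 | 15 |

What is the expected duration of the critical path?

40 days

te_Task 1 = (7 + 4·8 + 21)/6 = 60/6 = 10
te_Task 2 = (1 + 4·2 + 15)/6 = 24/6 = 4
te_Task 3 = (2 + 4·3 + 10)/6 = 24/6 = 4
te_Task 4 = (4 + 4·8 + 12)/6 = 48/6 = 8
te_Task 5 = (1 + 4·3 + 11)/6 = 24/6 = 4
te_Task 6 = (6 + 4·10 + 14)/6 = 60/6 = 10
te_Task 7 = (4 + 4·8 + 12)/6 = 48/6 = 8
te_Task 8 = (13 + 4·14 + 15)/6 = 84/6 = 14

Forward pass:
ES_Task 1 = 0; EF_Task 1 = 10
ES_Task 2 = 10; EF_Task 2 = 10+4 = 14
ES_Task 3 = 10; EF_Task 3 = 10+4 = 14
ES_Task 4 = 14; EF_Task 4 = 14+8 = 22
ES_Task 5 = 22; EF_Task 5 = 22+4 = 26
ES_Task 6 = 14; EF_Task 6 = 14+10 = 24
ES_Task 7 = max(EF_Task 2=14, EF_Task 3=14) = 14; EF_Task 7 = 14+8 = 22
ES_Task 8 = max(EF_Task 3=14, EF_Task 5=26, EF_Task 6=24, EF_Task 7=22) = 26; EF_Task 8 = 26+14 = 40
Expected project duration μ = 40 days. Critical path: Task 1 → Task 2 → Task 4 → Task 5 → Task 8.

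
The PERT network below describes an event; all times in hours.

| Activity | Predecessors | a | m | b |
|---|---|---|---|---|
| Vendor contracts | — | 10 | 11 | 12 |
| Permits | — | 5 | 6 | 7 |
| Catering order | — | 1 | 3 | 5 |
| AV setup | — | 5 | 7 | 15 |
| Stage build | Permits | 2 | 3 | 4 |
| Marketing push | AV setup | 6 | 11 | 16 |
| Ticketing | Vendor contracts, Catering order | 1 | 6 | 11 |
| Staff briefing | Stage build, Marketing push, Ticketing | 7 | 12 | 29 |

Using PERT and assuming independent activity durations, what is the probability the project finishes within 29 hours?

te_Vendor contracts = (10 + 4·11 + 12)/6 = 66/6 = 11; σ²_Vendor contracts = ((12−10)/6)² = 0.111
te_Permits = (5 + 4·6 + 7)/6 = 36/6 = 6; σ²_Permits = ((7−5)/6)² = 0.111
te_Catering order = (1 + 4·3 + 5)/6 = 18/6 = 3; σ²_Catering order = ((5−1)/6)² = 0.444
te_AV setup = (5 + 4·7 + 15)/6 = 48/6 = 8; σ²_AV setup = ((15−5)/6)² = 2.778
te_Stage build = (2 + 4·3 + 4)/6 = 18/6 = 3; σ²_Stage build = ((4−2)/6)² = 0.111
te_Marketing push = (6 + 4·11 + 16)/6 = 66/6 = 11; σ²_Marketing push = ((16−6)/6)² = 2.778
te_Ticketing = (1 + 4·6 + 11)/6 = 36/6 = 6; σ²_Ticketing = ((11−1)/6)² = 2.778
te_Staff briefing = (7 + 4·12 + 29)/6 = 84/6 = 14; σ²_Staff briefing = ((29−7)/6)² = 13.444

Forward pass:
ES_Vendor contracts = 0; EF_Vendor contracts = 11
ES_Permits = 0; EF_Permits = 6
ES_Catering order = 0; EF_Catering order = 3
ES_AV setup = 0; EF_AV setup = 8
ES_Stage build = 6; EF_Stage build = 6+3 = 9
ES_Marketing push = 8; EF_Marketing push = 8+11 = 19
ES_Ticketing = max(EF_Vendor contracts=11, EF_Catering order=3) = 11; EF_Ticketing = 11+6 = 17
ES_Staff briefing = max(EF_Stage build=9, EF_Marketing push=19, EF_Ticketing=17) = 19; EF_Staff briefing = 19+14 = 33
Expected project duration μ = 33 hours. Critical path: AV setup → Marketing push → Staff briefing.

Variance along critical path = 2.778 + 2.778 + 13.444 = 19.000; σ = √19.000 = 4.359 hours.
Z = (29 − 33) / 4.359 = -0.918
P(T ≤ 29) = Φ(-0.918) ≈ 0.179

0.179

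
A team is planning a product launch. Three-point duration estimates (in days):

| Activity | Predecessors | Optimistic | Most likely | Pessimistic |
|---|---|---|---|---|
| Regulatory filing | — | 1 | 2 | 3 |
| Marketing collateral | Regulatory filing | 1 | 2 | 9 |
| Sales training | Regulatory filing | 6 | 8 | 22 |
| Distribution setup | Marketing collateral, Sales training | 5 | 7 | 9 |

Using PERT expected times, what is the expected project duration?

te_Regulatory filing = (1 + 4·2 + 3)/6 = 12/6 = 2
te_Marketing collateral = (1 + 4·2 + 9)/6 = 18/6 = 3
te_Sales training = (6 + 4·8 + 22)/6 = 60/6 = 10
te_Distribution setup = (5 + 4·7 + 9)/6 = 42/6 = 7

Forward pass:
ES_Regulatory filing = 0; EF_Regulatory filing = 2
ES_Marketing collateral = 2; EF_Marketing collateral = 2+3 = 5
ES_Sales training = 2; EF_Sales training = 2+10 = 12
ES_Distribution setup = max(EF_Marketing collateral=5, EF_Sales training=12) = 12; EF_Distribution setup = 12+7 = 19
Expected project duration μ = 19 days. Critical path: Regulatory filing → Sales training → Distribution setup.

19 days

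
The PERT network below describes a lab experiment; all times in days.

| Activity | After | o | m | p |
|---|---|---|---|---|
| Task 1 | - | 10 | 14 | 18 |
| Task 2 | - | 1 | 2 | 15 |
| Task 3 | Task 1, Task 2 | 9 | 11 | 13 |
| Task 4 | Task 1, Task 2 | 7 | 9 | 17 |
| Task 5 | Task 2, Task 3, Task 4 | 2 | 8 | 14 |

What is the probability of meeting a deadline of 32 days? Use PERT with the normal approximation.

0.344

te_Task 1 = (10 + 4·14 + 18)/6 = 84/6 = 14; σ²_Task 1 = ((18−10)/6)² = 1.778
te_Task 2 = (1 + 4·2 + 15)/6 = 24/6 = 4; σ²_Task 2 = ((15−1)/6)² = 5.444
te_Task 3 = (9 + 4·11 + 13)/6 = 66/6 = 11; σ²_Task 3 = ((13−9)/6)² = 0.444
te_Task 4 = (7 + 4·9 + 17)/6 = 60/6 = 10; σ²_Task 4 = ((17−7)/6)² = 2.778
te_Task 5 = (2 + 4·8 + 14)/6 = 48/6 = 8; σ²_Task 5 = ((14−2)/6)² = 4.000

Forward pass:
ES_Task 1 = 0; EF_Task 1 = 14
ES_Task 2 = 0; EF_Task 2 = 4
ES_Task 3 = max(EF_Task 1=14, EF_Task 2=4) = 14; EF_Task 3 = 14+11 = 25
ES_Task 4 = max(EF_Task 1=14, EF_Task 2=4) = 14; EF_Task 4 = 14+10 = 24
ES_Task 5 = max(EF_Task 2=4, EF_Task 3=25, EF_Task 4=24) = 25; EF_Task 5 = 25+8 = 33
Expected project duration μ = 33 days. Critical path: Task 1 → Task 3 → Task 5.

Variance along critical path = 1.778 + 0.444 + 4.000 = 6.222; σ = √6.222 = 2.494 days.
Z = (32 − 33) / 2.494 = -0.401
P(T ≤ 32) = Φ(-0.401) ≈ 0.344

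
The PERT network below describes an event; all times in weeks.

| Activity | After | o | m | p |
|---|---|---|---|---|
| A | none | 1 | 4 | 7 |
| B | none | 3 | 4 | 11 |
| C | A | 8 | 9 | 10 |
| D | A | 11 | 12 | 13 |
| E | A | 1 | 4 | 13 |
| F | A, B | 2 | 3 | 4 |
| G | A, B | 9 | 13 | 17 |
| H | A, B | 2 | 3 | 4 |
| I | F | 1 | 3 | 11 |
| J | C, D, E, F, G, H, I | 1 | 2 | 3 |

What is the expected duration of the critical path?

te_A = (1 + 4·4 + 7)/6 = 24/6 = 4
te_B = (3 + 4·4 + 11)/6 = 30/6 = 5
te_C = (8 + 4·9 + 10)/6 = 54/6 = 9
te_D = (11 + 4·12 + 13)/6 = 72/6 = 12
te_E = (1 + 4·4 + 13)/6 = 30/6 = 5
te_F = (2 + 4·3 + 4)/6 = 18/6 = 3
te_G = (9 + 4·13 + 17)/6 = 78/6 = 13
te_H = (2 + 4·3 + 4)/6 = 18/6 = 3
te_I = (1 + 4·3 + 11)/6 = 24/6 = 4
te_J = (1 + 4·2 + 3)/6 = 12/6 = 2

Forward pass:
ES_A = 0; EF_A = 4
ES_B = 0; EF_B = 5
ES_C = 4; EF_C = 4+9 = 13
ES_D = 4; EF_D = 4+12 = 16
ES_E = 4; EF_E = 4+5 = 9
ES_F = max(EF_A=4, EF_B=5) = 5; EF_F = 5+3 = 8
ES_G = max(EF_A=4, EF_B=5) = 5; EF_G = 5+13 = 18
ES_H = max(EF_A=4, EF_B=5) = 5; EF_H = 5+3 = 8
ES_I = 8; EF_I = 8+4 = 12
ES_J = max(EF_C=13, EF_D=16, EF_E=9, EF_F=8, EF_G=18, EF_H=8, EF_I=12) = 18; EF_J = 18+2 = 20
Expected project duration μ = 20 weeks. Critical path: B → G → J.

20 weeks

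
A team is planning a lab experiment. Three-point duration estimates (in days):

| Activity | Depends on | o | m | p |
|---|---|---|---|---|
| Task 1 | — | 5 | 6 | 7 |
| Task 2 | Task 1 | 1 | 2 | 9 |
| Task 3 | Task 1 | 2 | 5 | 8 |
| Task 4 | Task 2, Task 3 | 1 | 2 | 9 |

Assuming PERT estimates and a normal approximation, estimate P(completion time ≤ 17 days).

0.961

te_Task 1 = (5 + 4·6 + 7)/6 = 36/6 = 6; σ²_Task 1 = ((7−5)/6)² = 0.111
te_Task 2 = (1 + 4·2 + 9)/6 = 18/6 = 3; σ²_Task 2 = ((9−1)/6)² = 1.778
te_Task 3 = (2 + 4·5 + 8)/6 = 30/6 = 5; σ²_Task 3 = ((8−2)/6)² = 1.000
te_Task 4 = (1 + 4·2 + 9)/6 = 18/6 = 3; σ²_Task 4 = ((9−1)/6)² = 1.778

Forward pass:
ES_Task 1 = 0; EF_Task 1 = 6
ES_Task 2 = 6; EF_Task 2 = 6+3 = 9
ES_Task 3 = 6; EF_Task 3 = 6+5 = 11
ES_Task 4 = max(EF_Task 2=9, EF_Task 3=11) = 11; EF_Task 4 = 11+3 = 14
Expected project duration μ = 14 days. Critical path: Task 1 → Task 3 → Task 4.

Variance along critical path = 0.111 + 1.000 + 1.778 = 2.889; σ = √2.889 = 1.700 days.
Z = (17 − 14) / 1.700 = 1.765
P(T ≤ 17) = Φ(1.765) ≈ 0.961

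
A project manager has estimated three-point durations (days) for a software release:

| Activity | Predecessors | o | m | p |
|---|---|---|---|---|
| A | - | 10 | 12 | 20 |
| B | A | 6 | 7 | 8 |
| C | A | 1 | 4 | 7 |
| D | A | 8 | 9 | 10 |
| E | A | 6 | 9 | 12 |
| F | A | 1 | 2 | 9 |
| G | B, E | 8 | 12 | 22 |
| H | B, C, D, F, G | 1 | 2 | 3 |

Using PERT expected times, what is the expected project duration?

te_A = (10 + 4·12 + 20)/6 = 78/6 = 13
te_B = (6 + 4·7 + 8)/6 = 42/6 = 7
te_C = (1 + 4·4 + 7)/6 = 24/6 = 4
te_D = (8 + 4·9 + 10)/6 = 54/6 = 9
te_E = (6 + 4·9 + 12)/6 = 54/6 = 9
te_F = (1 + 4·2 + 9)/6 = 18/6 = 3
te_G = (8 + 4·12 + 22)/6 = 78/6 = 13
te_H = (1 + 4·2 + 3)/6 = 12/6 = 2

Forward pass:
ES_A = 0; EF_A = 13
ES_B = 13; EF_B = 13+7 = 20
ES_C = 13; EF_C = 13+4 = 17
ES_D = 13; EF_D = 13+9 = 22
ES_E = 13; EF_E = 13+9 = 22
ES_F = 13; EF_F = 13+3 = 16
ES_G = max(EF_B=20, EF_E=22) = 22; EF_G = 22+13 = 35
ES_H = max(EF_B=20, EF_C=17, EF_D=22, EF_F=16, EF_G=35) = 35; EF_H = 35+2 = 37
Expected project duration μ = 37 days. Critical path: A → E → G → H.

37 days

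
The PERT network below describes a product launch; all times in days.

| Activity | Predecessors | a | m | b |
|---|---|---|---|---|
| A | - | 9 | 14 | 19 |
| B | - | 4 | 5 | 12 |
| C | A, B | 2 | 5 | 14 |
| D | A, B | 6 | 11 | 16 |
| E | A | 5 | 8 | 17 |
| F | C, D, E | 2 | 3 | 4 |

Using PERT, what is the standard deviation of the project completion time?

2.38 days

te_A = (9 + 4·14 + 19)/6 = 84/6 = 14; σ²_A = ((19−9)/6)² = 2.778
te_B = (4 + 4·5 + 12)/6 = 36/6 = 6; σ²_B = ((12−4)/6)² = 1.778
te_C = (2 + 4·5 + 14)/6 = 36/6 = 6; σ²_C = ((14−2)/6)² = 4.000
te_D = (6 + 4·11 + 16)/6 = 66/6 = 11; σ²_D = ((16−6)/6)² = 2.778
te_E = (5 + 4·8 + 17)/6 = 54/6 = 9; σ²_E = ((17−5)/6)² = 4.000
te_F = (2 + 4·3 + 4)/6 = 18/6 = 3; σ²_F = ((4−2)/6)² = 0.111

Forward pass:
ES_A = 0; EF_A = 14
ES_B = 0; EF_B = 6
ES_C = max(EF_A=14, EF_B=6) = 14; EF_C = 14+6 = 20
ES_D = max(EF_A=14, EF_B=6) = 14; EF_D = 14+11 = 25
ES_E = 14; EF_E = 14+9 = 23
ES_F = max(EF_C=20, EF_D=25, EF_E=23) = 25; EF_F = 25+3 = 28
Expected project duration μ = 28 days. Critical path: A → D → F.

Variance along critical path = 2.778 + 2.778 + 0.111 = 5.667
σ = √5.667 = 2.380 days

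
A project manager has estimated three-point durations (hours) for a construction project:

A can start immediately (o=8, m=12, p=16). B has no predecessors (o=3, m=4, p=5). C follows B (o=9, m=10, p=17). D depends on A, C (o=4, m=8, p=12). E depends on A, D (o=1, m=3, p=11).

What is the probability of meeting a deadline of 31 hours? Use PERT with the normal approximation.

0.942

te_A = (8 + 4·12 + 16)/6 = 72/6 = 12; σ²_A = ((16−8)/6)² = 1.778
te_B = (3 + 4·4 + 5)/6 = 24/6 = 4; σ²_B = ((5−3)/6)² = 0.111
te_C = (9 + 4·10 + 17)/6 = 66/6 = 11; σ²_C = ((17−9)/6)² = 1.778
te_D = (4 + 4·8 + 12)/6 = 48/6 = 8; σ²_D = ((12−4)/6)² = 1.778
te_E = (1 + 4·3 + 11)/6 = 24/6 = 4; σ²_E = ((11−1)/6)² = 2.778

Forward pass:
ES_A = 0; EF_A = 12
ES_B = 0; EF_B = 4
ES_C = 4; EF_C = 4+11 = 15
ES_D = max(EF_A=12, EF_C=15) = 15; EF_D = 15+8 = 23
ES_E = max(EF_A=12, EF_D=23) = 23; EF_E = 23+4 = 27
Expected project duration μ = 27 hours. Critical path: B → C → D → E.

Variance along critical path = 0.111 + 1.778 + 1.778 + 2.778 = 6.444; σ = √6.444 = 2.539 hours.
Z = (31 − 27) / 2.539 = 1.576
P(T ≤ 31) = Φ(1.576) ≈ 0.942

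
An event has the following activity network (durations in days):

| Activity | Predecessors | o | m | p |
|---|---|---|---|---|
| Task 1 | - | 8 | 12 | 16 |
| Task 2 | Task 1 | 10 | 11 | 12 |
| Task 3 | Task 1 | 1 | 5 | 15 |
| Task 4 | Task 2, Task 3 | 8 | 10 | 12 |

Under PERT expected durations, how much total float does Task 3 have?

5 days

te_Task 1 = (8 + 4·12 + 16)/6 = 72/6 = 12
te_Task 2 = (10 + 4·11 + 12)/6 = 66/6 = 11
te_Task 3 = (1 + 4·5 + 15)/6 = 36/6 = 6
te_Task 4 = (8 + 4·10 + 12)/6 = 60/6 = 10

Forward pass:
ES_Task 1 = 0; EF_Task 1 = 12
ES_Task 2 = 12; EF_Task 2 = 12+11 = 23
ES_Task 3 = 12; EF_Task 3 = 12+6 = 18
ES_Task 4 = max(EF_Task 2=23, EF_Task 3=18) = 23; EF_Task 4 = 23+10 = 33
Expected project duration μ = 33 days. Critical path: Task 1 → Task 2 → Task 4.

Backward pass:
LF_Task 4 = 33; LS_Task 4 = 33−10 = 23
LF_Task 3 = LS_Task 4 = 23; LS_Task 3 = 23−6 = 17
LF_Task 2 = LS_Task 4 = 23; LS_Task 2 = 23−11 = 12
LF_Task 1 = min(LS_Task 2=12, LS_Task 3=17) = 12; LS_Task 1 = 12−12 = 0
Slack_Task 3 = LS_Task 3 − ES_Task 3 = 17 − 12 = 5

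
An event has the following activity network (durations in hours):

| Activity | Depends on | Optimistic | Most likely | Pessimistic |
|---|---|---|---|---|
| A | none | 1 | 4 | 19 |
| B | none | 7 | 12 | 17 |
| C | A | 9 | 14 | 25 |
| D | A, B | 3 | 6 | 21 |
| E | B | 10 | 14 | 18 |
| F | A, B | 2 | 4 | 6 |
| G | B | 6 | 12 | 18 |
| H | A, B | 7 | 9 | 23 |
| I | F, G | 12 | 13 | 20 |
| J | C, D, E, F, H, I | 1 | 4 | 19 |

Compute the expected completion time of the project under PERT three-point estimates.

te_A = (1 + 4·4 + 19)/6 = 36/6 = 6
te_B = (7 + 4·12 + 17)/6 = 72/6 = 12
te_C = (9 + 4·14 + 25)/6 = 90/6 = 15
te_D = (3 + 4·6 + 21)/6 = 48/6 = 8
te_E = (10 + 4·14 + 18)/6 = 84/6 = 14
te_F = (2 + 4·4 + 6)/6 = 24/6 = 4
te_G = (6 + 4·12 + 18)/6 = 72/6 = 12
te_H = (7 + 4·9 + 23)/6 = 66/6 = 11
te_I = (12 + 4·13 + 20)/6 = 84/6 = 14
te_J = (1 + 4·4 + 19)/6 = 36/6 = 6

Forward pass:
ES_A = 0; EF_A = 6
ES_B = 0; EF_B = 12
ES_C = 6; EF_C = 6+15 = 21
ES_D = max(EF_A=6, EF_B=12) = 12; EF_D = 12+8 = 20
ES_E = 12; EF_E = 12+14 = 26
ES_F = max(EF_A=6, EF_B=12) = 12; EF_F = 12+4 = 16
ES_G = 12; EF_G = 12+12 = 24
ES_H = max(EF_A=6, EF_B=12) = 12; EF_H = 12+11 = 23
ES_I = max(EF_F=16, EF_G=24) = 24; EF_I = 24+14 = 38
ES_J = max(EF_C=21, EF_D=20, EF_E=26, EF_F=16, EF_H=23, EF_I=38) = 38; EF_J = 38+6 = 44
Expected project duration μ = 44 hours. Critical path: B → G → I → J.

44 hours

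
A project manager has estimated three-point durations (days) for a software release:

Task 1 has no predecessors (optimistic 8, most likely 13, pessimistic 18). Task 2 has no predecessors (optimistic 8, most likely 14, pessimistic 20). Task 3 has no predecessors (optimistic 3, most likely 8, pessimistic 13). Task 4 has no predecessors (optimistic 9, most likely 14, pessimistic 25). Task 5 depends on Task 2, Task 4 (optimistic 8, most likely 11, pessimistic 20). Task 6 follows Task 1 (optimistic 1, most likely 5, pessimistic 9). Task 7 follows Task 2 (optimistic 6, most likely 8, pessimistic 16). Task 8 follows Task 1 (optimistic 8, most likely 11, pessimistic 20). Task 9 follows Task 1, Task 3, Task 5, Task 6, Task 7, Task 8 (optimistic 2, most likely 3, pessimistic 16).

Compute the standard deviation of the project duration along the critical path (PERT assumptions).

4.07 days

te_Task 1 = (8 + 4·13 + 18)/6 = 78/6 = 13; σ²_Task 1 = ((18−8)/6)² = 2.778
te_Task 2 = (8 + 4·14 + 20)/6 = 84/6 = 14; σ²_Task 2 = ((20−8)/6)² = 4.000
te_Task 3 = (3 + 4·8 + 13)/6 = 48/6 = 8; σ²_Task 3 = ((13−3)/6)² = 2.778
te_Task 4 = (9 + 4·14 + 25)/6 = 90/6 = 15; σ²_Task 4 = ((25−9)/6)² = 7.111
te_Task 5 = (8 + 4·11 + 20)/6 = 72/6 = 12; σ²_Task 5 = ((20−8)/6)² = 4.000
te_Task 6 = (1 + 4·5 + 9)/6 = 30/6 = 5; σ²_Task 6 = ((9−1)/6)² = 1.778
te_Task 7 = (6 + 4·8 + 16)/6 = 54/6 = 9; σ²_Task 7 = ((16−6)/6)² = 2.778
te_Task 8 = (8 + 4·11 + 20)/6 = 72/6 = 12; σ²_Task 8 = ((20−8)/6)² = 4.000
te_Task 9 = (2 + 4·3 + 16)/6 = 30/6 = 5; σ²_Task 9 = ((16−2)/6)² = 5.444

Forward pass:
ES_Task 1 = 0; EF_Task 1 = 13
ES_Task 2 = 0; EF_Task 2 = 14
ES_Task 3 = 0; EF_Task 3 = 8
ES_Task 4 = 0; EF_Task 4 = 15
ES_Task 5 = max(EF_Task 2=14, EF_Task 4=15) = 15; EF_Task 5 = 15+12 = 27
ES_Task 6 = 13; EF_Task 6 = 13+5 = 18
ES_Task 7 = 14; EF_Task 7 = 14+9 = 23
ES_Task 8 = 13; EF_Task 8 = 13+12 = 25
ES_Task 9 = max(EF_Task 1=13, EF_Task 3=8, EF_Task 5=27, EF_Task 6=18, EF_Task 7=23, EF_Task 8=25) = 27; EF_Task 9 = 27+5 = 32
Expected project duration μ = 32 days. Critical path: Task 4 → Task 5 → Task 9.

Variance along critical path = 7.111 + 4.000 + 5.444 = 16.556
σ = √16.556 = 4.069 days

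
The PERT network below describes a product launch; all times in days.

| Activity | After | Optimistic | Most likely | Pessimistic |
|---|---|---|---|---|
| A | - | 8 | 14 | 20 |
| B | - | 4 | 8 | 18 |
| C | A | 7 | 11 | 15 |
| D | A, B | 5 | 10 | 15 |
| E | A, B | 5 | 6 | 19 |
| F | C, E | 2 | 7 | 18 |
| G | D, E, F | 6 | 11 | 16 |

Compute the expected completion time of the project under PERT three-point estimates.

te_A = (8 + 4·14 + 20)/6 = 84/6 = 14
te_B = (4 + 4·8 + 18)/6 = 54/6 = 9
te_C = (7 + 4·11 + 15)/6 = 66/6 = 11
te_D = (5 + 4·10 + 15)/6 = 60/6 = 10
te_E = (5 + 4·6 + 19)/6 = 48/6 = 8
te_F = (2 + 4·7 + 18)/6 = 48/6 = 8
te_G = (6 + 4·11 + 16)/6 = 66/6 = 11

Forward pass:
ES_A = 0; EF_A = 14
ES_B = 0; EF_B = 9
ES_C = 14; EF_C = 14+11 = 25
ES_D = max(EF_A=14, EF_B=9) = 14; EF_D = 14+10 = 24
ES_E = max(EF_A=14, EF_B=9) = 14; EF_E = 14+8 = 22
ES_F = max(EF_C=25, EF_E=22) = 25; EF_F = 25+8 = 33
ES_G = max(EF_D=24, EF_E=22, EF_F=33) = 33; EF_G = 33+11 = 44
Expected project duration μ = 44 days. Critical path: A → C → F → G.

44 days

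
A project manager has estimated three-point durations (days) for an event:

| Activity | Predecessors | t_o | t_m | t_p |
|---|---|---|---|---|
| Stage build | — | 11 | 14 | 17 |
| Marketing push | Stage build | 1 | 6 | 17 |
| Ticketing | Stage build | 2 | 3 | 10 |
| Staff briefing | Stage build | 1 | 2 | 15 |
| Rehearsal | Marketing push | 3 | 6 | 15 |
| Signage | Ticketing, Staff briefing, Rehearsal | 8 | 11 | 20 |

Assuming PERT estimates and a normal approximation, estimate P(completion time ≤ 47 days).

0.959

te_Stage build = (11 + 4·14 + 17)/6 = 84/6 = 14; σ²_Stage build = ((17−11)/6)² = 1.000
te_Marketing push = (1 + 4·6 + 17)/6 = 42/6 = 7; σ²_Marketing push = ((17−1)/6)² = 7.111
te_Ticketing = (2 + 4·3 + 10)/6 = 24/6 = 4; σ²_Ticketing = ((10−2)/6)² = 1.778
te_Staff briefing = (1 + 4·2 + 15)/6 = 24/6 = 4; σ²_Staff briefing = ((15−1)/6)² = 5.444
te_Rehearsal = (3 + 4·6 + 15)/6 = 42/6 = 7; σ²_Rehearsal = ((15−3)/6)² = 4.000
te_Signage = (8 + 4·11 + 20)/6 = 72/6 = 12; σ²_Signage = ((20−8)/6)² = 4.000

Forward pass:
ES_Stage build = 0; EF_Stage build = 14
ES_Marketing push = 14; EF_Marketing push = 14+7 = 21
ES_Ticketing = 14; EF_Ticketing = 14+4 = 18
ES_Staff briefing = 14; EF_Staff briefing = 14+4 = 18
ES_Rehearsal = 21; EF_Rehearsal = 21+7 = 28
ES_Signage = max(EF_Ticketing=18, EF_Staff briefing=18, EF_Rehearsal=28) = 28; EF_Signage = 28+12 = 40
Expected project duration μ = 40 days. Critical path: Stage build → Marketing push → Rehearsal → Signage.

Variance along critical path = 1.000 + 7.111 + 4.000 + 4.000 = 16.111; σ = √16.111 = 4.014 days.
Z = (47 − 40) / 4.014 = 1.744
P(T ≤ 47) = Φ(1.744) ≈ 0.959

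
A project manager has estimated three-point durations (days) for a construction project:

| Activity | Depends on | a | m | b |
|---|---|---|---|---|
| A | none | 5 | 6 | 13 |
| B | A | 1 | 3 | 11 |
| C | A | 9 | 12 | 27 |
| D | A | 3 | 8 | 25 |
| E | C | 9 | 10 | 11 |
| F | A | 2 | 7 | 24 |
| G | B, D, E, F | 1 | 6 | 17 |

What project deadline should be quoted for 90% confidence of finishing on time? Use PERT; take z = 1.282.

43.4 days

te_A = (5 + 4·6 + 13)/6 = 42/6 = 7; σ²_A = ((13−5)/6)² = 1.778
te_B = (1 + 4·3 + 11)/6 = 24/6 = 4; σ²_B = ((11−1)/6)² = 2.778
te_C = (9 + 4·12 + 27)/6 = 84/6 = 14; σ²_C = ((27−9)/6)² = 9.000
te_D = (3 + 4·8 + 25)/6 = 60/6 = 10; σ²_D = ((25−3)/6)² = 13.444
te_E = (9 + 4·10 + 11)/6 = 60/6 = 10; σ²_E = ((11−9)/6)² = 0.111
te_F = (2 + 4·7 + 24)/6 = 54/6 = 9; σ²_F = ((24−2)/6)² = 13.444
te_G = (1 + 4·6 + 17)/6 = 42/6 = 7; σ²_G = ((17−1)/6)² = 7.111

Forward pass:
ES_A = 0; EF_A = 7
ES_B = 7; EF_B = 7+4 = 11
ES_C = 7; EF_C = 7+14 = 21
ES_D = 7; EF_D = 7+10 = 17
ES_E = 21; EF_E = 21+10 = 31
ES_F = 7; EF_F = 7+9 = 16
ES_G = max(EF_B=11, EF_D=17, EF_E=31, EF_F=16) = 31; EF_G = 31+7 = 38
Expected project duration μ = 38 days. Critical path: A → C → E → G.

Variance along critical path = 1.778 + 9.000 + 0.111 + 7.111 = 18.000; σ = 4.243 days.
D = μ + z·σ = 38 + 1.282·4.243 = 43.4 days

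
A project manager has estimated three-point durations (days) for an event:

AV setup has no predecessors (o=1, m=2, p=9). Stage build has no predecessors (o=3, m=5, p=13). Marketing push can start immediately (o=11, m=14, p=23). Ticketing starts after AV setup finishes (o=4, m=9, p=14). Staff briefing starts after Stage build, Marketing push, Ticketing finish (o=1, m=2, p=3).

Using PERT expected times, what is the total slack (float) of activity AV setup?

3 days

te_AV setup = (1 + 4·2 + 9)/6 = 18/6 = 3
te_Stage build = (3 + 4·5 + 13)/6 = 36/6 = 6
te_Marketing push = (11 + 4·14 + 23)/6 = 90/6 = 15
te_Ticketing = (4 + 4·9 + 14)/6 = 54/6 = 9
te_Staff briefing = (1 + 4·2 + 3)/6 = 12/6 = 2

Forward pass:
ES_AV setup = 0; EF_AV setup = 3
ES_Stage build = 0; EF_Stage build = 6
ES_Marketing push = 0; EF_Marketing push = 15
ES_Ticketing = 3; EF_Ticketing = 3+9 = 12
ES_Staff briefing = max(EF_Stage build=6, EF_Marketing push=15, EF_Ticketing=12) = 15; EF_Staff briefing = 15+2 = 17
Expected project duration μ = 17 days. Critical path: Marketing push → Staff briefing.

Backward pass:
LF_Staff briefing = 17; LS_Staff briefing = 17−2 = 15
LF_Ticketing = LS_Staff briefing = 15; LS_Ticketing = 15−9 = 6
LF_Marketing push = LS_Staff briefing = 15; LS_Marketing push = 15−15 = 0
LF_Stage build = LS_Staff briefing = 15; LS_Stage build = 15−6 = 9
LF_AV setup = LS_Ticketing = 6; LS_AV setup = 6−3 = 3
Slack_AV setup = LS_AV setup − ES_AV setup = 3 − 0 = 3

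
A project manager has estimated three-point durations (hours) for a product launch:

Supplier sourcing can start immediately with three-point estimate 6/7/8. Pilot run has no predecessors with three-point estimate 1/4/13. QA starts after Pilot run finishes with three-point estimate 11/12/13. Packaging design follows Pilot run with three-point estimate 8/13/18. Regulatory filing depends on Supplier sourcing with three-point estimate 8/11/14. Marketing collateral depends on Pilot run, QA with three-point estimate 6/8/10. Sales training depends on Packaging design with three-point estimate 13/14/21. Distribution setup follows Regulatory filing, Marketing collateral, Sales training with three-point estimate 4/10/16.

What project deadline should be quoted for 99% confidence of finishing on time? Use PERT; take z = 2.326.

te_Supplier sourcing = (6 + 4·7 + 8)/6 = 42/6 = 7; σ²_Supplier sourcing = ((8−6)/6)² = 0.111
te_Pilot run = (1 + 4·4 + 13)/6 = 30/6 = 5; σ²_Pilot run = ((13−1)/6)² = 4.000
te_QA = (11 + 4·12 + 13)/6 = 72/6 = 12; σ²_QA = ((13−11)/6)² = 0.111
te_Packaging design = (8 + 4·13 + 18)/6 = 78/6 = 13; σ²_Packaging design = ((18−8)/6)² = 2.778
te_Regulatory filing = (8 + 4·11 + 14)/6 = 66/6 = 11; σ²_Regulatory filing = ((14−8)/6)² = 1.000
te_Marketing collateral = (6 + 4·8 + 10)/6 = 48/6 = 8; σ²_Marketing collateral = ((10−6)/6)² = 0.444
te_Sales training = (13 + 4·14 + 21)/6 = 90/6 = 15; σ²_Sales training = ((21−13)/6)² = 1.778
te_Distribution setup = (4 + 4·10 + 16)/6 = 60/6 = 10; σ²_Distribution setup = ((16−4)/6)² = 4.000

Forward pass:
ES_Supplier sourcing = 0; EF_Supplier sourcing = 7
ES_Pilot run = 0; EF_Pilot run = 5
ES_QA = 5; EF_QA = 5+12 = 17
ES_Packaging design = 5; EF_Packaging design = 5+13 = 18
ES_Regulatory filing = 7; EF_Regulatory filing = 7+11 = 18
ES_Marketing collateral = max(EF_Pilot run=5, EF_QA=17) = 17; EF_Marketing collateral = 17+8 = 25
ES_Sales training = 18; EF_Sales training = 18+15 = 33
ES_Distribution setup = max(EF_Regulatory filing=18, EF_Marketing collateral=25, EF_Sales training=33) = 33; EF_Distribution setup = 33+10 = 43
Expected project duration μ = 43 hours. Critical path: Pilot run → Packaging design → Sales training → Distribution setup.

Variance along critical path = 4.000 + 2.778 + 1.778 + 4.000 = 12.556; σ = 3.543 hours.
D = μ + z·σ = 43 + 2.326·3.543 = 51.2 hours

51.2 hours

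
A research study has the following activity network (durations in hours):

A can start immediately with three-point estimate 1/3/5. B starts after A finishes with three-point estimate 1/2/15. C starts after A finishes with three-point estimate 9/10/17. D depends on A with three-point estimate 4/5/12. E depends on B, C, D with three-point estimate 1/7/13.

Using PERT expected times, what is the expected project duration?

te_A = (1 + 4·3 + 5)/6 = 18/6 = 3
te_B = (1 + 4·2 + 15)/6 = 24/6 = 4
te_C = (9 + 4·10 + 17)/6 = 66/6 = 11
te_D = (4 + 4·5 + 12)/6 = 36/6 = 6
te_E = (1 + 4·7 + 13)/6 = 42/6 = 7

Forward pass:
ES_A = 0; EF_A = 3
ES_B = 3; EF_B = 3+4 = 7
ES_C = 3; EF_C = 3+11 = 14
ES_D = 3; EF_D = 3+6 = 9
ES_E = max(EF_B=7, EF_C=14, EF_D=9) = 14; EF_E = 14+7 = 21
Expected project duration μ = 21 hours. Critical path: A → C → E.

21 hours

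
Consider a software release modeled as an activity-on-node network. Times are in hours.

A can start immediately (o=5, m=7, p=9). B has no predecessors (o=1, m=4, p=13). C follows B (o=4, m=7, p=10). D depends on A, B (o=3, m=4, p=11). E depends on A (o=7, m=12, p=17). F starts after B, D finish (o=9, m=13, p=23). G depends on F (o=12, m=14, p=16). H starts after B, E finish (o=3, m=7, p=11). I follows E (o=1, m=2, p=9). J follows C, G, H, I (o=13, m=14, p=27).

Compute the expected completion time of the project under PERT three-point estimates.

56 hours

te_A = (5 + 4·7 + 9)/6 = 42/6 = 7
te_B = (1 + 4·4 + 13)/6 = 30/6 = 5
te_C = (4 + 4·7 + 10)/6 = 42/6 = 7
te_D = (3 + 4·4 + 11)/6 = 30/6 = 5
te_E = (7 + 4·12 + 17)/6 = 72/6 = 12
te_F = (9 + 4·13 + 23)/6 = 84/6 = 14
te_G = (12 + 4·14 + 16)/6 = 84/6 = 14
te_H = (3 + 4·7 + 11)/6 = 42/6 = 7
te_I = (1 + 4·2 + 9)/6 = 18/6 = 3
te_J = (13 + 4·14 + 27)/6 = 96/6 = 16

Forward pass:
ES_A = 0; EF_A = 7
ES_B = 0; EF_B = 5
ES_C = 5; EF_C = 5+7 = 12
ES_D = max(EF_A=7, EF_B=5) = 7; EF_D = 7+5 = 12
ES_E = 7; EF_E = 7+12 = 19
ES_F = max(EF_B=5, EF_D=12) = 12; EF_F = 12+14 = 26
ES_G = 26; EF_G = 26+14 = 40
ES_H = max(EF_B=5, EF_E=19) = 19; EF_H = 19+7 = 26
ES_I = 19; EF_I = 19+3 = 22
ES_J = max(EF_C=12, EF_G=40, EF_H=26, EF_I=22) = 40; EF_J = 40+16 = 56
Expected project duration μ = 56 hours. Critical path: A → D → F → G → J.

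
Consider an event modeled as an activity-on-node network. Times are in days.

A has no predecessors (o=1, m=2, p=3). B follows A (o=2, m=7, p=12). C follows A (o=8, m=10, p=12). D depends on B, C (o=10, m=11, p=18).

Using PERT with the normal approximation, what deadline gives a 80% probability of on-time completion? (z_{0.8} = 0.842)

te_A = (1 + 4·2 + 3)/6 = 12/6 = 2; σ²_A = ((3−1)/6)² = 0.111
te_B = (2 + 4·7 + 12)/6 = 42/6 = 7; σ²_B = ((12−2)/6)² = 2.778
te_C = (8 + 4·10 + 12)/6 = 60/6 = 10; σ²_C = ((12−8)/6)² = 0.444
te_D = (10 + 4·11 + 18)/6 = 72/6 = 12; σ²_D = ((18−10)/6)² = 1.778

Forward pass:
ES_A = 0; EF_A = 2
ES_B = 2; EF_B = 2+7 = 9
ES_C = 2; EF_C = 2+10 = 12
ES_D = max(EF_B=9, EF_C=12) = 12; EF_D = 12+12 = 24
Expected project duration μ = 24 days. Critical path: A → C → D.

Variance along critical path = 0.111 + 0.444 + 1.778 = 2.333; σ = 1.528 days.
D = μ + z·σ = 24 + 0.842·1.528 = 25.3 days

25.3 days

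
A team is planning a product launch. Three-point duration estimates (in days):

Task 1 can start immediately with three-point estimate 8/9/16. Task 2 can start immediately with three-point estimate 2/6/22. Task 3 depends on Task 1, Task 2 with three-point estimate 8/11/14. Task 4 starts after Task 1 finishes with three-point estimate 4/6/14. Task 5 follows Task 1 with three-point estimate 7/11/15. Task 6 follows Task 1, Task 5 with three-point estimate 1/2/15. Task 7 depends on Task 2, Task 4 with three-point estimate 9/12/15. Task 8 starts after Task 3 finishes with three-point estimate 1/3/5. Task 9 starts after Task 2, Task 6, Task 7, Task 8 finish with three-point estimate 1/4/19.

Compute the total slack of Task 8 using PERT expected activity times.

te_Task 1 = (8 + 4·9 + 16)/6 = 60/6 = 10
te_Task 2 = (2 + 4·6 + 22)/6 = 48/6 = 8
te_Task 3 = (8 + 4·11 + 14)/6 = 66/6 = 11
te_Task 4 = (4 + 4·6 + 14)/6 = 42/6 = 7
te_Task 5 = (7 + 4·11 + 15)/6 = 66/6 = 11
te_Task 6 = (1 + 4·2 + 15)/6 = 24/6 = 4
te_Task 7 = (9 + 4·12 + 15)/6 = 72/6 = 12
te_Task 8 = (1 + 4·3 + 5)/6 = 18/6 = 3
te_Task 9 = (1 + 4·4 + 19)/6 = 36/6 = 6

Forward pass:
ES_Task 1 = 0; EF_Task 1 = 10
ES_Task 2 = 0; EF_Task 2 = 8
ES_Task 3 = max(EF_Task 1=10, EF_Task 2=8) = 10; EF_Task 3 = 10+11 = 21
ES_Task 4 = 10; EF_Task 4 = 10+7 = 17
ES_Task 5 = 10; EF_Task 5 = 10+11 = 21
ES_Task 6 = max(EF_Task 1=10, EF_Task 5=21) = 21; EF_Task 6 = 21+4 = 25
ES_Task 7 = max(EF_Task 2=8, EF_Task 4=17) = 17; EF_Task 7 = 17+12 = 29
ES_Task 8 = 21; EF_Task 8 = 21+3 = 24
ES_Task 9 = max(EF_Task 2=8, EF_Task 6=25, EF_Task 7=29, EF_Task 8=24) = 29; EF_Task 9 = 29+6 = 35
Expected project duration μ = 35 days. Critical path: Task 1 → Task 4 → Task 7 → Task 9.

Backward pass:
LF_Task 9 = 35; LS_Task 9 = 35−6 = 29
LF_Task 8 = LS_Task 9 = 29; LS_Task 8 = 29−3 = 26
LF_Task 7 = LS_Task 9 = 29; LS_Task 7 = 29−12 = 17
LF_Task 6 = LS_Task 9 = 29; LS_Task 6 = 29−4 = 25
LF_Task 5 = LS_Task 6 = 25; LS_Task 5 = 25−11 = 14
LF_Task 4 = LS_Task 7 = 17; LS_Task 4 = 17−7 = 10
LF_Task 3 = LS_Task 8 = 26; LS_Task 3 = 26−11 = 15
LF_Task 2 = min(LS_Task 3=15, LS_Task 7=17, LS_Task 9=29) = 15; LS_Task 2 = 15−8 = 7
LF_Task 1 = min(LS_Task 3=15, LS_Task 4=10, LS_Task 5=14, LS_Task 6=25) = 10; LS_Task 1 = 10−10 = 0
Slack_Task 8 = LS_Task 8 − ES_Task 8 = 26 − 21 = 5

5 days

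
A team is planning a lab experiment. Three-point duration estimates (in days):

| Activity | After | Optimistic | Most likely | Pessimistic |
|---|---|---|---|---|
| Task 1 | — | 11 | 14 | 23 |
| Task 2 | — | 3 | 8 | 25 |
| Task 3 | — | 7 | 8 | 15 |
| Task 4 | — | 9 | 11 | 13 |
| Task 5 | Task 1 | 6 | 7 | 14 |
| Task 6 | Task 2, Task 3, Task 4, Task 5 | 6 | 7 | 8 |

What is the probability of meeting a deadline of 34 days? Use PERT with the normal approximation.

te_Task 1 = (11 + 4·14 + 23)/6 = 90/6 = 15; σ²_Task 1 = ((23−11)/6)² = 4.000
te_Task 2 = (3 + 4·8 + 25)/6 = 60/6 = 10; σ²_Task 2 = ((25−3)/6)² = 13.444
te_Task 3 = (7 + 4·8 + 15)/6 = 54/6 = 9; σ²_Task 3 = ((15−7)/6)² = 1.778
te_Task 4 = (9 + 4·11 + 13)/6 = 66/6 = 11; σ²_Task 4 = ((13−9)/6)² = 0.444
te_Task 5 = (6 + 4·7 + 14)/6 = 48/6 = 8; σ²_Task 5 = ((14−6)/6)² = 1.778
te_Task 6 = (6 + 4·7 + 8)/6 = 42/6 = 7; σ²_Task 6 = ((8−6)/6)² = 0.111

Forward pass:
ES_Task 1 = 0; EF_Task 1 = 15
ES_Task 2 = 0; EF_Task 2 = 10
ES_Task 3 = 0; EF_Task 3 = 9
ES_Task 4 = 0; EF_Task 4 = 11
ES_Task 5 = 15; EF_Task 5 = 15+8 = 23
ES_Task 6 = max(EF_Task 2=10, EF_Task 3=9, EF_Task 4=11, EF_Task 5=23) = 23; EF_Task 6 = 23+7 = 30
Expected project duration μ = 30 days. Critical path: Task 1 → Task 5 → Task 6.

Variance along critical path = 4.000 + 1.778 + 0.111 = 5.889; σ = √5.889 = 2.427 days.
Z = (34 − 30) / 2.427 = 1.648
P(T ≤ 34) = Φ(1.648) ≈ 0.950

0.950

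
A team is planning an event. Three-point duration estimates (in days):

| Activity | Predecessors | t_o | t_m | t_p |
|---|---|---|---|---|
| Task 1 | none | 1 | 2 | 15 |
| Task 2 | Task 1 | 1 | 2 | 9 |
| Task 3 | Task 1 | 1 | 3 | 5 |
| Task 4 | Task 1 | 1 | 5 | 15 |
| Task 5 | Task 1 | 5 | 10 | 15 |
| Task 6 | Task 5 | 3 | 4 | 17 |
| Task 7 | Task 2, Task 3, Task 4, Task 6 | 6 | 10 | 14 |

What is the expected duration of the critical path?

te_Task 1 = (1 + 4·2 + 15)/6 = 24/6 = 4
te_Task 2 = (1 + 4·2 + 9)/6 = 18/6 = 3
te_Task 3 = (1 + 4·3 + 5)/6 = 18/6 = 3
te_Task 4 = (1 + 4·5 + 15)/6 = 36/6 = 6
te_Task 5 = (5 + 4·10 + 15)/6 = 60/6 = 10
te_Task 6 = (3 + 4·4 + 17)/6 = 36/6 = 6
te_Task 7 = (6 + 4·10 + 14)/6 = 60/6 = 10

Forward pass:
ES_Task 1 = 0; EF_Task 1 = 4
ES_Task 2 = 4; EF_Task 2 = 4+3 = 7
ES_Task 3 = 4; EF_Task 3 = 4+3 = 7
ES_Task 4 = 4; EF_Task 4 = 4+6 = 10
ES_Task 5 = 4; EF_Task 5 = 4+10 = 14
ES_Task 6 = 14; EF_Task 6 = 14+6 = 20
ES_Task 7 = max(EF_Task 2=7, EF_Task 3=7, EF_Task 4=10, EF_Task 6=20) = 20; EF_Task 7 = 20+10 = 30
Expected project duration μ = 30 days. Critical path: Task 1 → Task 5 → Task 6 → Task 7.

30 days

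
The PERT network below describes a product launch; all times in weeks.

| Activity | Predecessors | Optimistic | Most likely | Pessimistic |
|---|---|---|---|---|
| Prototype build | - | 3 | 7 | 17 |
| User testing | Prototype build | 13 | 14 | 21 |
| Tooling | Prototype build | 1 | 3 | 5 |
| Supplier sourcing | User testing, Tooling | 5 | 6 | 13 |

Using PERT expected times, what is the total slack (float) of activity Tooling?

12 weeks

te_Prototype build = (3 + 4·7 + 17)/6 = 48/6 = 8
te_User testing = (13 + 4·14 + 21)/6 = 90/6 = 15
te_Tooling = (1 + 4·3 + 5)/6 = 18/6 = 3
te_Supplier sourcing = (5 + 4·6 + 13)/6 = 42/6 = 7

Forward pass:
ES_Prototype build = 0; EF_Prototype build = 8
ES_User testing = 8; EF_User testing = 8+15 = 23
ES_Tooling = 8; EF_Tooling = 8+3 = 11
ES_Supplier sourcing = max(EF_User testing=23, EF_Tooling=11) = 23; EF_Supplier sourcing = 23+7 = 30
Expected project duration μ = 30 weeks. Critical path: Prototype build → User testing → Supplier sourcing.

Backward pass:
LF_Supplier sourcing = 30; LS_Supplier sourcing = 30−7 = 23
LF_Tooling = LS_Supplier sourcing = 23; LS_Tooling = 23−3 = 20
LF_User testing = LS_Supplier sourcing = 23; LS_User testing = 23−15 = 8
LF_Prototype build = min(LS_User testing=8, LS_Tooling=20) = 8; LS_Prototype build = 8−8 = 0
Slack_Tooling = LS_Tooling − ES_Tooling = 20 − 8 = 12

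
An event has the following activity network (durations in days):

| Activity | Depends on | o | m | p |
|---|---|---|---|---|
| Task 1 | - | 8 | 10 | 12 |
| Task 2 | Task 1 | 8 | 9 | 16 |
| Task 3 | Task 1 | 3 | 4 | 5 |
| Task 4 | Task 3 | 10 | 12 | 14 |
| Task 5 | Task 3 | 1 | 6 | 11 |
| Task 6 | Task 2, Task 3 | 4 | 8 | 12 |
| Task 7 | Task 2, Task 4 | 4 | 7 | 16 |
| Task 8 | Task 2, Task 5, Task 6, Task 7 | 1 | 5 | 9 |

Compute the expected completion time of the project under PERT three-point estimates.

te_Task 1 = (8 + 4·10 + 12)/6 = 60/6 = 10
te_Task 2 = (8 + 4·9 + 16)/6 = 60/6 = 10
te_Task 3 = (3 + 4·4 + 5)/6 = 24/6 = 4
te_Task 4 = (10 + 4·12 + 14)/6 = 72/6 = 12
te_Task 5 = (1 + 4·6 + 11)/6 = 36/6 = 6
te_Task 6 = (4 + 4·8 + 12)/6 = 48/6 = 8
te_Task 7 = (4 + 4·7 + 16)/6 = 48/6 = 8
te_Task 8 = (1 + 4·5 + 9)/6 = 30/6 = 5

Forward pass:
ES_Task 1 = 0; EF_Task 1 = 10
ES_Task 2 = 10; EF_Task 2 = 10+10 = 20
ES_Task 3 = 10; EF_Task 3 = 10+4 = 14
ES_Task 4 = 14; EF_Task 4 = 14+12 = 26
ES_Task 5 = 14; EF_Task 5 = 14+6 = 20
ES_Task 6 = max(EF_Task 2=20, EF_Task 3=14) = 20; EF_Task 6 = 20+8 = 28
ES_Task 7 = max(EF_Task 2=20, EF_Task 4=26) = 26; EF_Task 7 = 26+8 = 34
ES_Task 8 = max(EF_Task 2=20, EF_Task 5=20, EF_Task 6=28, EF_Task 7=34) = 34; EF_Task 8 = 34+5 = 39
Expected project duration μ = 39 days. Critical path: Task 1 → Task 3 → Task 4 → Task 7 → Task 8.

39 days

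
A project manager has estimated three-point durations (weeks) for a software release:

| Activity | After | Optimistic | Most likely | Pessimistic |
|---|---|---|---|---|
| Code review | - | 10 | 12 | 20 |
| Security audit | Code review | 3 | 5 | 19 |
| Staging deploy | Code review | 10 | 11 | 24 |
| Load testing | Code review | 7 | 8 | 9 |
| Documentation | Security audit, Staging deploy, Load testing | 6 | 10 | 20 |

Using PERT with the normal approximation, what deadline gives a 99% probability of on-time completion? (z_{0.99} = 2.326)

te_Code review = (10 + 4·12 + 20)/6 = 78/6 = 13; σ²_Code review = ((20−10)/6)² = 2.778
te_Security audit = (3 + 4·5 + 19)/6 = 42/6 = 7; σ²_Security audit = ((19−3)/6)² = 7.111
te_Staging deploy = (10 + 4·11 + 24)/6 = 78/6 = 13; σ²_Staging deploy = ((24−10)/6)² = 5.444
te_Load testing = (7 + 4·8 + 9)/6 = 48/6 = 8; σ²_Load testing = ((9−7)/6)² = 0.111
te_Documentation = (6 + 4·10 + 20)/6 = 66/6 = 11; σ²_Documentation = ((20−6)/6)² = 5.444

Forward pass:
ES_Code review = 0; EF_Code review = 13
ES_Security audit = 13; EF_Security audit = 13+7 = 20
ES_Staging deploy = 13; EF_Staging deploy = 13+13 = 26
ES_Load testing = 13; EF_Load testing = 13+8 = 21
ES_Documentation = max(EF_Security audit=20, EF_Staging deploy=26, EF_Load testing=21) = 26; EF_Documentation = 26+11 = 37
Expected project duration μ = 37 weeks. Critical path: Code review → Staging deploy → Documentation.

Variance along critical path = 2.778 + 5.444 + 5.444 = 13.667; σ = 3.697 weeks.
D = μ + z·σ = 37 + 2.326·3.697 = 45.6 weeks

45.6 weeks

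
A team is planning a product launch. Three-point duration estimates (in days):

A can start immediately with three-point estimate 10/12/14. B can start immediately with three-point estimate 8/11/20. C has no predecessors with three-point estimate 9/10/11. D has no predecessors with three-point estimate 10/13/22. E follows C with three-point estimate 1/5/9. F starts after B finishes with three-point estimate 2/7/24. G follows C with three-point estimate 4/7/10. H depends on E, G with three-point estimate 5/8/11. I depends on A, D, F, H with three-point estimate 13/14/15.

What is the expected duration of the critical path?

te_A = (10 + 4·12 + 14)/6 = 72/6 = 12
te_B = (8 + 4·11 + 20)/6 = 72/6 = 12
te_C = (9 + 4·10 + 11)/6 = 60/6 = 10
te_D = (10 + 4·13 + 22)/6 = 84/6 = 14
te_E = (1 + 4·5 + 9)/6 = 30/6 = 5
te_F = (2 + 4·7 + 24)/6 = 54/6 = 9
te_G = (4 + 4·7 + 10)/6 = 42/6 = 7
te_H = (5 + 4·8 + 11)/6 = 48/6 = 8
te_I = (13 + 4·14 + 15)/6 = 84/6 = 14

Forward pass:
ES_A = 0; EF_A = 12
ES_B = 0; EF_B = 12
ES_C = 0; EF_C = 10
ES_D = 0; EF_D = 14
ES_E = 10; EF_E = 10+5 = 15
ES_F = 12; EF_F = 12+9 = 21
ES_G = 10; EF_G = 10+7 = 17
ES_H = max(EF_E=15, EF_G=17) = 17; EF_H = 17+8 = 25
ES_I = max(EF_A=12, EF_D=14, EF_F=21, EF_H=25) = 25; EF_I = 25+14 = 39
Expected project duration μ = 39 days. Critical path: C → G → H → I.

39 days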